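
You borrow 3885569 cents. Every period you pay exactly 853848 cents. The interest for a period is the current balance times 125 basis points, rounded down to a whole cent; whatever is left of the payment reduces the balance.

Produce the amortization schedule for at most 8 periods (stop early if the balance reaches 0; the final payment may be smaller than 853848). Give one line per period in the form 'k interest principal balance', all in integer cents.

1 48569 805279 3080290
2 38503 815345 2264945
3 28311 825537 1439408
4 17992 835856 603552
5 7544 603552 0

1. interest=⌊3885569·125/10000⌋=48569; principal=853848-48569=805279; balance=3885569-805279=3080290
2. interest=⌊3080290·125/10000⌋=38503; principal=853848-38503=815345; balance=3080290-815345=2264945
3. interest=⌊2264945·125/10000⌋=28311; principal=853848-28311=825537; balance=2264945-825537=1439408
4. interest=⌊1439408·125/10000⌋=17992; principal=853848-17992=835856; balance=1439408-835856=603552
5. interest=⌊603552·125/10000⌋=7544; principal=min(853848-7544,603552)=603552; balance=603552-603552=0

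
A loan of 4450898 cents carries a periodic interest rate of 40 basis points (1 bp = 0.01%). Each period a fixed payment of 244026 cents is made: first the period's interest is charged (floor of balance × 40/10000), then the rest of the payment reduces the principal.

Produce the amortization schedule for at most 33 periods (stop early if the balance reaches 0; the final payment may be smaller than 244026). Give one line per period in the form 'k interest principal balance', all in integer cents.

1. interest=⌊4450898·40/10000⌋=17803; principal=244026-17803=226223; balance=4450898-226223=4224675
2. interest=⌊4224675·40/10000⌋=16898; principal=244026-16898=227128; balance=4224675-227128=3997547
3. interest=⌊3997547·40/10000⌋=15990; principal=244026-15990=228036; balance=3997547-228036=3769511
4. interest=⌊3769511·40/10000⌋=15078; principal=244026-15078=228948; balance=3769511-228948=3540563
5. interest=⌊3540563·40/10000⌋=14162; principal=244026-14162=229864; balance=3540563-229864=3310699
6. interest=⌊3310699·40/10000⌋=13242; principal=244026-13242=230784; balance=3310699-230784=3079915
7. interest=⌊3079915·40/10000⌋=12319; principal=244026-12319=231707; balance=3079915-231707=2848208
8. interest=⌊2848208·40/10000⌋=11392; principal=244026-11392=232634; balance=2848208-232634=2615574
9. interest=⌊2615574·40/10000⌋=10462; principal=244026-10462=233564; balance=2615574-233564=2382010
10. interest=⌊2382010·40/10000⌋=9528; principal=244026-9528=234498; balance=2382010-234498=2147512
11. interest=⌊2147512·40/10000⌋=8590; principal=244026-8590=235436; balance=2147512-235436=1912076
12. interest=⌊1912076·40/10000⌋=7648; principal=244026-7648=236378; balance=1912076-236378=1675698
13. interest=⌊1675698·40/10000⌋=6702; principal=244026-6702=237324; balance=1675698-237324=1438374
14. interest=⌊1438374·40/10000⌋=5753; principal=244026-5753=238273; balance=1438374-238273=1200101
15. interest=⌊1200101·40/10000⌋=4800; principal=244026-4800=239226; balance=1200101-239226=960875
16. interest=⌊960875·40/10000⌋=3843; principal=244026-3843=240183; balance=960875-240183=720692
17. interest=⌊720692·40/10000⌋=2882; principal=244026-2882=241144; balance=720692-241144=479548
18. interest=⌊479548·40/10000⌋=1918; principal=244026-1918=242108; balance=479548-242108=237440
19. interest=⌊237440·40/10000⌋=949; principal=min(244026-949,237440)=237440; balance=237440-237440=0

1 17803 226223 4224675
2 16898 227128 3997547
3 15990 228036 3769511
4 15078 228948 3540563
5 14162 229864 3310699
6 13242 230784 3079915
7 12319 231707 2848208
8 11392 232634 2615574
9 10462 233564 2382010
10 9528 234498 2147512
11 8590 235436 1912076
12 7648 236378 1675698
13 6702 237324 1438374
14 5753 238273 1200101
15 4800 239226 960875
16 3843 240183 720692
17 2882 241144 479548
18 1918 242108 237440
19 949 237440 0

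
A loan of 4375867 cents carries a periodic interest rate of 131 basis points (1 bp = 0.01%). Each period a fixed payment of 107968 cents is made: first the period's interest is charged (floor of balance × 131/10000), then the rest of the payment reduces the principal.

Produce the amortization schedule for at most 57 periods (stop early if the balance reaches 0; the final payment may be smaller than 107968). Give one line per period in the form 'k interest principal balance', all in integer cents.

1. interest=⌊4375867·131/10000⌋=57323; principal=107968-57323=50645; balance=4375867-50645=4325222
2. interest=⌊4325222·131/10000⌋=56660; principal=107968-56660=51308; balance=4325222-51308=4273914
3. interest=⌊4273914·131/10000⌋=55988; principal=107968-55988=51980; balance=4273914-51980=4221934
4. interest=⌊4221934·131/10000⌋=55307; principal=107968-55307=52661; balance=4221934-52661=4169273
5. interest=⌊4169273·131/10000⌋=54617; principal=107968-54617=53351; balance=4169273-53351=4115922
6. interest=⌊4115922·131/10000⌋=53918; principal=107968-53918=54050; balance=4115922-54050=4061872
7. interest=⌊4061872·131/10000⌋=53210; principal=107968-53210=54758; balance=4061872-54758=4007114
8. interest=⌊4007114·131/10000⌋=52493; principal=107968-52493=55475; balance=4007114-55475=3951639
9. interest=⌊3951639·131/10000⌋=51766; principal=107968-51766=56202; balance=3951639-56202=3895437
10. interest=⌊3895437·131/10000⌋=51030; principal=107968-51030=56938; balance=3895437-56938=3838499
11. interest=⌊3838499·131/10000⌋=50284; principal=107968-50284=57684; balance=3838499-57684=3780815
12. interest=⌊3780815·131/10000⌋=49528; principal=107968-49528=58440; balance=3780815-58440=3722375
13. interest=⌊3722375·131/10000⌋=48763; principal=107968-48763=59205; balance=3722375-59205=3663170
14. interest=⌊3663170·131/10000⌋=47987; principal=107968-47987=59981; balance=3663170-59981=3603189
15. interest=⌊3603189·131/10000⌋=47201; principal=107968-47201=60767; balance=3603189-60767=3542422
16. interest=⌊3542422·131/10000⌋=46405; principal=107968-46405=61563; balance=3542422-61563=3480859
17. interest=⌊3480859·131/10000⌋=45599; principal=107968-45599=62369; balance=3480859-62369=3418490
18. interest=⌊3418490·131/10000⌋=44782; principal=107968-44782=63186; balance=3418490-63186=3355304
19. interest=⌊3355304·131/10000⌋=43954; principal=107968-43954=64014; balance=3355304-64014=3291290
20. interest=⌊3291290·131/10000⌋=43115; principal=107968-43115=64853; balance=3291290-64853=3226437
21. interest=⌊3226437·131/10000⌋=42266; principal=107968-42266=65702; balance=3226437-65702=3160735
22. interest=⌊3160735·131/10000⌋=41405; principal=107968-41405=66563; balance=3160735-66563=3094172
23. interest=⌊3094172·131/10000⌋=40533; principal=107968-40533=67435; balance=3094172-67435=3026737
24. interest=⌊3026737·131/10000⌋=39650; principal=107968-39650=68318; balance=3026737-68318=2958419
25. interest=⌊2958419·131/10000⌋=38755; principal=107968-38755=69213; balance=2958419-69213=2889206
26. interest=⌊2889206·131/10000⌋=37848; principal=107968-37848=70120; balance=2889206-70120=2819086
27. interest=⌊2819086·131/10000⌋=36930; principal=107968-36930=71038; balance=2819086-71038=2748048
28. interest=⌊2748048·131/10000⌋=35999; principal=107968-35999=71969; balance=2748048-71969=2676079
29. interest=⌊2676079·131/10000⌋=35056; principal=107968-35056=72912; balance=2676079-72912=2603167
30. interest=⌊2603167·131/10000⌋=34101; principal=107968-34101=73867; balance=2603167-73867=2529300
31. interest=⌊2529300·131/10000⌋=33133; principal=107968-33133=74835; balance=2529300-74835=2454465
32. interest=⌊2454465·131/10000⌋=32153; principal=107968-32153=75815; balance=2454465-75815=2378650
33. interest=⌊2378650·131/10000⌋=31160; principal=107968-31160=76808; balance=2378650-76808=2301842
34. interest=⌊2301842·131/10000⌋=30154; principal=107968-30154=77814; balance=2301842-77814=2224028
35. interest=⌊2224028·131/10000⌋=29134; principal=107968-29134=78834; balance=2224028-78834=2145194
36. interest=⌊2145194·131/10000⌋=28102; principal=107968-28102=79866; balance=2145194-79866=2065328
37. interest=⌊2065328·131/10000⌋=27055; principal=107968-27055=80913; balance=2065328-80913=1984415
38. interest=⌊1984415·131/10000⌋=25995; principal=107968-25995=81973; balance=1984415-81973=1902442
39. interest=⌊1902442·131/10000⌋=24921; principal=107968-24921=83047; balance=1902442-83047=1819395
40. interest=⌊1819395·131/10000⌋=23834; principal=107968-23834=84134; balance=1819395-84134=1735261
41. interest=⌊1735261·131/10000⌋=22731; principal=107968-22731=85237; balance=1735261-85237=1650024
42. interest=⌊1650024·131/10000⌋=21615; principal=107968-21615=86353; balance=1650024-86353=1563671
43. interest=⌊1563671·131/10000⌋=20484; principal=107968-20484=87484; balance=1563671-87484=1476187
44. interest=⌊1476187·131/10000⌋=19338; principal=107968-19338=88630; balance=1476187-88630=1387557
45. interest=⌊1387557·131/10000⌋=18176; principal=107968-18176=89792; balance=1387557-89792=1297765
46. interest=⌊1297765·131/10000⌋=17000; principal=107968-17000=90968; balance=1297765-90968=1206797
47. interest=⌊1206797·131/10000⌋=15809; principal=107968-15809=92159; balance=1206797-92159=1114638
48. interest=⌊1114638·131/10000⌋=14601; principal=107968-14601=93367; balance=1114638-93367=1021271
49. interest=⌊1021271·131/10000⌋=13378; principal=107968-13378=94590; balance=1021271-94590=926681
50. interest=⌊926681·131/10000⌋=12139; principal=107968-12139=95829; balance=926681-95829=830852
51. interest=⌊830852·131/10000⌋=10884; principal=107968-10884=97084; balance=830852-97084=733768
52. interest=⌊733768·131/10000⌋=9612; principal=107968-9612=98356; balance=733768-98356=635412
53. interest=⌊635412·131/10000⌋=8323; principal=107968-8323=99645; balance=635412-99645=535767
54. interest=⌊535767·131/10000⌋=7018; principal=107968-7018=100950; balance=535767-100950=434817
55. interest=⌊434817·131/10000⌋=5696; principal=107968-5696=102272; balance=434817-102272=332545
56. interest=⌊332545·131/10000⌋=4356; principal=107968-4356=103612; balance=332545-103612=228933
57. interest=⌊228933·131/10000⌋=2999; principal=107968-2999=104969; balance=228933-104969=123964

1 57323 50645 4325222
2 56660 51308 4273914
3 55988 51980 4221934
4 55307 52661 4169273
5 54617 53351 4115922
6 53918 54050 4061872
7 53210 54758 4007114
8 52493 55475 3951639
9 51766 56202 3895437
10 51030 56938 3838499
11 50284 57684 3780815
12 49528 58440 3722375
13 48763 59205 3663170
14 47987 59981 3603189
15 47201 60767 3542422
16 46405 61563 3480859
17 45599 62369 3418490
18 44782 63186 3355304
19 43954 64014 3291290
20 43115 64853 3226437
21 42266 65702 3160735
22 41405 66563 3094172
23 40533 67435 3026737
24 39650 68318 2958419
25 38755 69213 2889206
26 37848 70120 2819086
27 36930 71038 2748048
28 35999 71969 2676079
29 35056 72912 2603167
30 34101 73867 2529300
31 33133 74835 2454465
32 32153 75815 2378650
33 31160 76808 2301842
34 30154 77814 2224028
35 29134 78834 2145194
36 28102 79866 2065328
37 27055 80913 1984415
38 25995 81973 1902442
39 24921 83047 1819395
40 23834 84134 1735261
41 22731 85237 1650024
42 21615 86353 1563671
43 20484 87484 1476187
44 19338 88630 1387557
45 18176 89792 1297765
46 17000 90968 1206797
47 15809 92159 1114638
48 14601 93367 1021271
49 13378 94590 926681
50 12139 95829 830852
51 10884 97084 733768
52 9612 98356 635412
53 8323 99645 535767
54 7018 100950 434817
55 5696 102272 332545
56 4356 103612 228933
57 2999 104969 123964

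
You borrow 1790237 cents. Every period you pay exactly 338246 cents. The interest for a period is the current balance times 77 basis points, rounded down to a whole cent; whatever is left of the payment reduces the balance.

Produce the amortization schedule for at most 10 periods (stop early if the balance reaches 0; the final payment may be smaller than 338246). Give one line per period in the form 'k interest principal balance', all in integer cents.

1 13784 324462 1465775
2 11286 326960 1138815
3 8768 329478 809337
4 6231 332015 477322
5 3675 334571 142751
6 1099 142751 0

1. interest=⌊1790237·77/10000⌋=13784; principal=338246-13784=324462; balance=1790237-324462=1465775
2. interest=⌊1465775·77/10000⌋=11286; principal=338246-11286=326960; balance=1465775-326960=1138815
3. interest=⌊1138815·77/10000⌋=8768; principal=338246-8768=329478; balance=1138815-329478=809337
4. interest=⌊809337·77/10000⌋=6231; principal=338246-6231=332015; balance=809337-332015=477322
5. interest=⌊477322·77/10000⌋=3675; principal=338246-3675=334571; balance=477322-334571=142751
6. interest=⌊142751·77/10000⌋=1099; principal=min(338246-1099,142751)=142751; balance=142751-142751=0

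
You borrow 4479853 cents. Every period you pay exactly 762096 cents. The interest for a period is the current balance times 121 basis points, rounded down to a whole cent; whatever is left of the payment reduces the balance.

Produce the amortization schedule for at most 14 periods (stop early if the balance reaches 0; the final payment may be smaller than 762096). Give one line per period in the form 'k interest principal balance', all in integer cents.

1. interest=⌊4479853·121/10000⌋=54206; principal=762096-54206=707890; balance=4479853-707890=3771963
2. interest=⌊3771963·121/10000⌋=45640; principal=762096-45640=716456; balance=3771963-716456=3055507
3. interest=⌊3055507·121/10000⌋=36971; principal=762096-36971=725125; balance=3055507-725125=2330382
4. interest=⌊2330382·121/10000⌋=28197; principal=762096-28197=733899; balance=2330382-733899=1596483
5. interest=⌊1596483·121/10000⌋=19317; principal=762096-19317=742779; balance=1596483-742779=853704
6. interest=⌊853704·121/10000⌋=10329; principal=762096-10329=751767; balance=853704-751767=101937
7. interest=⌊101937·121/10000⌋=1233; principal=min(762096-1233,101937)=101937; balance=101937-101937=0

1 54206 707890 3771963
2 45640 716456 3055507
3 36971 725125 2330382
4 28197 733899 1596483
5 19317 742779 853704
6 10329 751767 101937
7 1233 101937 0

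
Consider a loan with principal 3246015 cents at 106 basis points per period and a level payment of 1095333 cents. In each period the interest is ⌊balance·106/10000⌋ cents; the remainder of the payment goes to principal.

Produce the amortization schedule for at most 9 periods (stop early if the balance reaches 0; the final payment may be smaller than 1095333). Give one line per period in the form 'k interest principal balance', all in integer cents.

1. interest=⌊3246015·106/10000⌋=34407; principal=1095333-34407=1060926; balance=3246015-1060926=2185089
2. interest=⌊2185089·106/10000⌋=23161; principal=1095333-23161=1072172; balance=2185089-1072172=1112917
3. interest=⌊1112917·106/10000⌋=11796; principal=1095333-11796=1083537; balance=1112917-1083537=29380
4. interest=⌊29380·106/10000⌋=311; principal=min(1095333-311,29380)=29380; balance=29380-29380=0

1 34407 1060926 2185089
2 23161 1072172 1112917
3 11796 1083537 29380
4 311 29380 0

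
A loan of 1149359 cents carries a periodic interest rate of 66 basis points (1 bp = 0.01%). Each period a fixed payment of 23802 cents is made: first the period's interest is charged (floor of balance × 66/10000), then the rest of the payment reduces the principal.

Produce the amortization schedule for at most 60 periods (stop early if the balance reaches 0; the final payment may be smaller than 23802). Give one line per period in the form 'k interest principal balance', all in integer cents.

1 7585 16217 1133142
2 7478 16324 1116818
3 7370 16432 1100386
4 7262 16540 1083846
5 7153 16649 1067197
6 7043 16759 1050438
7 6932 16870 1033568
8 6821 16981 1016587
9 6709 17093 999494
10 6596 17206 982288
11 6483 17319 964969
12 6368 17434 947535
13 6253 17549 929986
14 6137 17665 912321
15 6021 17781 894540
16 5903 17899 876641
17 5785 18017 858624
18 5666 18136 840488
19 5547 18255 822233
20 5426 18376 803857
21 5305 18497 785360
22 5183 18619 766741
23 5060 18742 747999
24 4936 18866 729133
25 4812 18990 710143
26 4686 19116 691027
27 4560 19242 671785
28 4433 19369 652416
29 4305 19497 632919
30 4177 19625 613294
31 4047 19755 593539
32 3917 19885 573654
33 3786 20016 553638
34 3654 20148 533490
35 3521 20281 513209
36 3387 20415 492794
37 3252 20550 472244
38 3116 20686 451558
39 2980 20822 430736
40 2842 20960 409776
41 2704 21098 388678
42 2565 21237 367441
43 2425 21377 346064
44 2284 21518 324546
45 2142 21660 302886
46 1999 21803 281083
47 1855 21947 259136
48 1710 22092 237044
49 1564 22238 214806
50 1417 22385 192421
51 1269 22533 169888
52 1121 22681 147207
53 971 22831 124376
54 820 22982 101394
55 669 23133 78261
56 516 23286 54975
57 362 23440 31535
58 208 23594 7941
59 52 7941 0

1. interest=⌊1149359·66/10000⌋=7585; principal=23802-7585=16217; balance=1149359-16217=1133142
2. interest=⌊1133142·66/10000⌋=7478; principal=23802-7478=16324; balance=1133142-16324=1116818
3. interest=⌊1116818·66/10000⌋=7370; principal=23802-7370=16432; balance=1116818-16432=1100386
4. interest=⌊1100386·66/10000⌋=7262; principal=23802-7262=16540; balance=1100386-16540=1083846
5. interest=⌊1083846·66/10000⌋=7153; principal=23802-7153=16649; balance=1083846-16649=1067197
6. interest=⌊1067197·66/10000⌋=7043; principal=23802-7043=16759; balance=1067197-16759=1050438
7. interest=⌊1050438·66/10000⌋=6932; principal=23802-6932=16870; balance=1050438-16870=1033568
8. interest=⌊1033568·66/10000⌋=6821; principal=23802-6821=16981; balance=1033568-16981=1016587
9. interest=⌊1016587·66/10000⌋=6709; principal=23802-6709=17093; balance=1016587-17093=999494
10. interest=⌊999494·66/10000⌋=6596; principal=23802-6596=17206; balance=999494-17206=982288
11. interest=⌊982288·66/10000⌋=6483; principal=23802-6483=17319; balance=982288-17319=964969
12. interest=⌊964969·66/10000⌋=6368; principal=23802-6368=17434; balance=964969-17434=947535
13. interest=⌊947535·66/10000⌋=6253; principal=23802-6253=17549; balance=947535-17549=929986
14. interest=⌊929986·66/10000⌋=6137; principal=23802-6137=17665; balance=929986-17665=912321
15. interest=⌊912321·66/10000⌋=6021; principal=23802-6021=17781; balance=912321-17781=894540
16. interest=⌊894540·66/10000⌋=5903; principal=23802-5903=17899; balance=894540-17899=876641
17. interest=⌊876641·66/10000⌋=5785; principal=23802-5785=18017; balance=876641-18017=858624
18. interest=⌊858624·66/10000⌋=5666; principal=23802-5666=18136; balance=858624-18136=840488
19. interest=⌊840488·66/10000⌋=5547; principal=23802-5547=18255; balance=840488-18255=822233
20. interest=⌊822233·66/10000⌋=5426; principal=23802-5426=18376; balance=822233-18376=803857
21. interest=⌊803857·66/10000⌋=5305; principal=23802-5305=18497; balance=803857-18497=785360
22. interest=⌊785360·66/10000⌋=5183; principal=23802-5183=18619; balance=785360-18619=766741
23. interest=⌊766741·66/10000⌋=5060; principal=23802-5060=18742; balance=766741-18742=747999
24. interest=⌊747999·66/10000⌋=4936; principal=23802-4936=18866; balance=747999-18866=729133
25. interest=⌊729133·66/10000⌋=4812; principal=23802-4812=18990; balance=729133-18990=710143
26. interest=⌊710143·66/10000⌋=4686; principal=23802-4686=19116; balance=710143-19116=691027
27. interest=⌊691027·66/10000⌋=4560; principal=23802-4560=19242; balance=691027-19242=671785
28. interest=⌊671785·66/10000⌋=4433; principal=23802-4433=19369; balance=671785-19369=652416
29. interest=⌊652416·66/10000⌋=4305; principal=23802-4305=19497; balance=652416-19497=632919
30. interest=⌊632919·66/10000⌋=4177; principal=23802-4177=19625; balance=632919-19625=613294
31. interest=⌊613294·66/10000⌋=4047; principal=23802-4047=19755; balance=613294-19755=593539
32. interest=⌊593539·66/10000⌋=3917; principal=23802-3917=19885; balance=593539-19885=573654
33. interest=⌊573654·66/10000⌋=3786; principal=23802-3786=20016; balance=573654-20016=553638
34. interest=⌊553638·66/10000⌋=3654; principal=23802-3654=20148; balance=553638-20148=533490
35. interest=⌊533490·66/10000⌋=3521; principal=23802-3521=20281; balance=533490-20281=513209
36. interest=⌊513209·66/10000⌋=3387; principal=23802-3387=20415; balance=513209-20415=492794
37. interest=⌊492794·66/10000⌋=3252; principal=23802-3252=20550; balance=492794-20550=472244
38. interest=⌊472244·66/10000⌋=3116; principal=23802-3116=20686; balance=472244-20686=451558
39. interest=⌊451558·66/10000⌋=2980; principal=23802-2980=20822; balance=451558-20822=430736
40. interest=⌊430736·66/10000⌋=2842; principal=23802-2842=20960; balance=430736-20960=409776
41. interest=⌊409776·66/10000⌋=2704; principal=23802-2704=21098; balance=409776-21098=388678
42. interest=⌊388678·66/10000⌋=2565; principal=23802-2565=21237; balance=388678-21237=367441
43. interest=⌊367441·66/10000⌋=2425; principal=23802-2425=21377; balance=367441-21377=346064
44. interest=⌊346064·66/10000⌋=2284; principal=23802-2284=21518; balance=346064-21518=324546
45. interest=⌊324546·66/10000⌋=2142; principal=23802-2142=21660; balance=324546-21660=302886
46. interest=⌊302886·66/10000⌋=1999; principal=23802-1999=21803; balance=302886-21803=281083
47. interest=⌊281083·66/10000⌋=1855; principal=23802-1855=21947; balance=281083-21947=259136
48. interest=⌊259136·66/10000⌋=1710; principal=23802-1710=22092; balance=259136-22092=237044
49. interest=⌊237044·66/10000⌋=1564; principal=23802-1564=22238; balance=237044-22238=214806
50. interest=⌊214806·66/10000⌋=1417; principal=23802-1417=22385; balance=214806-22385=192421
51. interest=⌊192421·66/10000⌋=1269; principal=23802-1269=22533; balance=192421-22533=169888
52. interest=⌊169888·66/10000⌋=1121; principal=23802-1121=22681; balance=169888-22681=147207
53. interest=⌊147207·66/10000⌋=971; principal=23802-971=22831; balance=147207-22831=124376
54. interest=⌊124376·66/10000⌋=820; principal=23802-820=22982; balance=124376-22982=101394
55. interest=⌊101394·66/10000⌋=669; principal=23802-669=23133; balance=101394-23133=78261
56. interest=⌊78261·66/10000⌋=516; principal=23802-516=23286; balance=78261-23286=54975
57. interest=⌊54975·66/10000⌋=362; principal=23802-362=23440; balance=54975-23440=31535
58. interest=⌊31535·66/10000⌋=208; principal=23802-208=23594; balance=31535-23594=7941
59. interest=⌊7941·66/10000⌋=52; principal=min(23802-52,7941)=7941; balance=7941-7941=0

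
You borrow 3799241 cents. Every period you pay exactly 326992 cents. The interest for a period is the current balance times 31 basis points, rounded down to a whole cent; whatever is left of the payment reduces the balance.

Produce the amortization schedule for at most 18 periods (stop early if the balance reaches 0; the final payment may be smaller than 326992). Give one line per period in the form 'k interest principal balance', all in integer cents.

1 11777 315215 3484026
2 10800 316192 3167834
3 9820 317172 2850662
4 8837 318155 2532507
5 7850 319142 2213365
6 6861 320131 1893234
7 5869 321123 1572111
8 4873 322119 1249992
9 3874 323118 926874
10 2873 324119 602755
11 1868 325124 277631
12 860 277631 0

1. interest=⌊3799241·31/10000⌋=11777; principal=326992-11777=315215; balance=3799241-315215=3484026
2. interest=⌊3484026·31/10000⌋=10800; principal=326992-10800=316192; balance=3484026-316192=3167834
3. interest=⌊3167834·31/10000⌋=9820; principal=326992-9820=317172; balance=3167834-317172=2850662
4. interest=⌊2850662·31/10000⌋=8837; principal=326992-8837=318155; balance=2850662-318155=2532507
5. interest=⌊2532507·31/10000⌋=7850; principal=326992-7850=319142; balance=2532507-319142=2213365
6. interest=⌊2213365·31/10000⌋=6861; principal=326992-6861=320131; balance=2213365-320131=1893234
7. interest=⌊1893234·31/10000⌋=5869; principal=326992-5869=321123; balance=1893234-321123=1572111
8. interest=⌊1572111·31/10000⌋=4873; principal=326992-4873=322119; balance=1572111-322119=1249992
9. interest=⌊1249992·31/10000⌋=3874; principal=326992-3874=323118; balance=1249992-323118=926874
10. interest=⌊926874·31/10000⌋=2873; principal=326992-2873=324119; balance=926874-324119=602755
11. interest=⌊602755·31/10000⌋=1868; principal=326992-1868=325124; balance=602755-325124=277631
12. interest=⌊277631·31/10000⌋=860; principal=min(326992-860,277631)=277631; balance=277631-277631=0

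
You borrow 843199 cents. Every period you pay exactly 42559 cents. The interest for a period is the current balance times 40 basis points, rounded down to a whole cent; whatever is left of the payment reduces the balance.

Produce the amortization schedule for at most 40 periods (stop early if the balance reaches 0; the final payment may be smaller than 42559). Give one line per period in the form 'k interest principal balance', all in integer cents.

1. interest=⌊843199·40/10000⌋=3372; principal=42559-3372=39187; balance=843199-39187=804012
2. interest=⌊804012·40/10000⌋=3216; principal=42559-3216=39343; balance=804012-39343=764669
3. interest=⌊764669·40/10000⌋=3058; principal=42559-3058=39501; balance=764669-39501=725168
4. interest=⌊725168·40/10000⌋=2900; principal=42559-2900=39659; balance=725168-39659=685509
5. interest=⌊685509·40/10000⌋=2742; principal=42559-2742=39817; balance=685509-39817=645692
6. interest=⌊645692·40/10000⌋=2582; principal=42559-2582=39977; balance=645692-39977=605715
7. interest=⌊605715·40/10000⌋=2422; principal=42559-2422=40137; balance=605715-40137=565578
8. interest=⌊565578·40/10000⌋=2262; principal=42559-2262=40297; balance=565578-40297=525281
9. interest=⌊525281·40/10000⌋=2101; principal=42559-2101=40458; balance=525281-40458=484823
10. interest=⌊484823·40/10000⌋=1939; principal=42559-1939=40620; balance=484823-40620=444203
11. interest=⌊444203·40/10000⌋=1776; principal=42559-1776=40783; balance=444203-40783=403420
12. interest=⌊403420·40/10000⌋=1613; principal=42559-1613=40946; balance=403420-40946=362474
13. interest=⌊362474·40/10000⌋=1449; principal=42559-1449=41110; balance=362474-41110=321364
14. interest=⌊321364·40/10000⌋=1285; principal=42559-1285=41274; balance=321364-41274=280090
15. interest=⌊280090·40/10000⌋=1120; principal=42559-1120=41439; balance=280090-41439=238651
16. interest=⌊238651·40/10000⌋=954; principal=42559-954=41605; balance=238651-41605=197046
17. interest=⌊197046·40/10000⌋=788; principal=42559-788=41771; balance=197046-41771=155275
18. interest=⌊155275·40/10000⌋=621; principal=42559-621=41938; balance=155275-41938=113337
19. interest=⌊113337·40/10000⌋=453; principal=42559-453=42106; balance=113337-42106=71231
20. interest=⌊71231·40/10000⌋=284; principal=42559-284=42275; balance=71231-42275=28956
21. interest=⌊28956·40/10000⌋=115; principal=min(42559-115,28956)=28956; balance=28956-28956=0

1 3372 39187 804012
2 3216 39343 764669
3 3058 39501 725168
4 2900 39659 685509
5 2742 39817 645692
6 2582 39977 605715
7 2422 40137 565578
8 2262 40297 525281
9 2101 40458 484823
10 1939 40620 444203
11 1776 40783 403420
12 1613 40946 362474
13 1449 41110 321364
14 1285 41274 280090
15 1120 41439 238651
16 954 41605 197046
17 788 41771 155275
18 621 41938 113337
19 453 42106 71231
20 284 42275 28956
21 115 28956 0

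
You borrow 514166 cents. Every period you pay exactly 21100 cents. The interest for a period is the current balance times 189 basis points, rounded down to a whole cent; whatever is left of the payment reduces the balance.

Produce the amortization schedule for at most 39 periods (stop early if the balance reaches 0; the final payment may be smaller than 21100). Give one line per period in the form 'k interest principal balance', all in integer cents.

1. interest=⌊514166·189/10000⌋=9717; principal=21100-9717=11383; balance=514166-11383=502783
2. interest=⌊502783·189/10000⌋=9502; principal=21100-9502=11598; balance=502783-11598=491185
3. interest=⌊491185·189/10000⌋=9283; principal=21100-9283=11817; balance=491185-11817=479368
4. interest=⌊479368·189/10000⌋=9060; principal=21100-9060=12040; balance=479368-12040=467328
5. interest=⌊467328·189/10000⌋=8832; principal=21100-8832=12268; balance=467328-12268=455060
6. interest=⌊455060·189/10000⌋=8600; principal=21100-8600=12500; balance=455060-12500=442560
7. interest=⌊442560·189/10000⌋=8364; principal=21100-8364=12736; balance=442560-12736=429824
8. interest=⌊429824·189/10000⌋=8123; principal=21100-8123=12977; balance=429824-12977=416847
9. interest=⌊416847·189/10000⌋=7878; principal=21100-7878=13222; balance=416847-13222=403625
10. interest=⌊403625·189/10000⌋=7628; principal=21100-7628=13472; balance=403625-13472=390153
11. interest=⌊390153·189/10000⌋=7373; principal=21100-7373=13727; balance=390153-13727=376426
12. interest=⌊376426·189/10000⌋=7114; principal=21100-7114=13986; balance=376426-13986=362440
13. interest=⌊362440·189/10000⌋=6850; principal=21100-6850=14250; balance=362440-14250=348190
14. interest=⌊348190·189/10000⌋=6580; principal=21100-6580=14520; balance=348190-14520=333670
15. interest=⌊333670·189/10000⌋=6306; principal=21100-6306=14794; balance=333670-14794=318876
16. interest=⌊318876·189/10000⌋=6026; principal=21100-6026=15074; balance=318876-15074=303802
17. interest=⌊303802·189/10000⌋=5741; principal=21100-5741=15359; balance=303802-15359=288443
18. interest=⌊288443·189/10000⌋=5451; principal=21100-5451=15649; balance=288443-15649=272794
19. interest=⌊272794·189/10000⌋=5155; principal=21100-5155=15945; balance=272794-15945=256849
20. interest=⌊256849·189/10000⌋=4854; principal=21100-4854=16246; balance=256849-16246=240603
21. interest=⌊240603·189/10000⌋=4547; principal=21100-4547=16553; balance=240603-16553=224050
22. interest=⌊224050·189/10000⌋=4234; principal=21100-4234=16866; balance=224050-16866=207184
23. interest=⌊207184·189/10000⌋=3915; principal=21100-3915=17185; balance=207184-17185=189999
24. interest=⌊189999·189/10000⌋=3590; principal=21100-3590=17510; balance=189999-17510=172489
25. interest=⌊172489·189/10000⌋=3260; principal=21100-3260=17840; balance=172489-17840=154649
26. interest=⌊154649·189/10000⌋=2922; principal=21100-2922=18178; balance=154649-18178=136471
27. interest=⌊136471·189/10000⌋=2579; principal=21100-2579=18521; balance=136471-18521=117950
28. interest=⌊117950·189/10000⌋=2229; principal=21100-2229=18871; balance=117950-18871=99079
29. interest=⌊99079·189/10000⌋=1872; principal=21100-1872=19228; balance=99079-19228=79851
30. interest=⌊79851·189/10000⌋=1509; principal=21100-1509=19591; balance=79851-19591=60260
31. interest=⌊60260·189/10000⌋=1138; principal=21100-1138=19962; balance=60260-19962=40298
32. interest=⌊40298·189/10000⌋=761; principal=21100-761=20339; balance=40298-20339=19959
33. interest=⌊19959·189/10000⌋=377; principal=min(21100-377,19959)=19959; balance=19959-19959=0

1 9717 11383 502783
2 9502 11598 491185
3 9283 11817 479368
4 9060 12040 467328
5 8832 12268 455060
6 8600 12500 442560
7 8364 12736 429824
8 8123 12977 416847
9 7878 13222 403625
10 7628 13472 390153
11 7373 13727 376426
12 7114 13986 362440
13 6850 14250 348190
14 6580 14520 333670
15 6306 14794 318876
16 6026 15074 303802
17 5741 15359 288443
18 5451 15649 272794
19 5155 15945 256849
20 4854 16246 240603
21 4547 16553 224050
22 4234 16866 207184
23 3915 17185 189999
24 3590 17510 172489
25 3260 17840 154649
26 2922 18178 136471
27 2579 18521 117950
28 2229 18871 99079
29 1872 19228 79851
30 1509 19591 60260
31 1138 19962 40298
32 761 20339 19959
33 377 19959 0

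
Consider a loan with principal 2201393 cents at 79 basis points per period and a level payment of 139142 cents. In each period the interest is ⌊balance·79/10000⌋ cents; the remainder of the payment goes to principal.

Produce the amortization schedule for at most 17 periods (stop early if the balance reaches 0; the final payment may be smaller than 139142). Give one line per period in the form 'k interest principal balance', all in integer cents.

1 17391 121751 2079642
2 16429 122713 1956929
3 15459 123683 1833246
4 14482 124660 1708586
5 13497 125645 1582941
6 12505 126637 1456304
7 11504 127638 1328666
8 10496 128646 1200020
9 9480 129662 1070358
10 8455 130687 939671
11 7423 131719 807952
12 6382 132760 675192
13 5334 133808 541384
14 4276 134866 406518
15 3211 135931 270587
16 2137 137005 133582
17 1055 133582 0

1. interest=⌊2201393·79/10000⌋=17391; principal=139142-17391=121751; balance=2201393-121751=2079642
2. interest=⌊2079642·79/10000⌋=16429; principal=139142-16429=122713; balance=2079642-122713=1956929
3. interest=⌊1956929·79/10000⌋=15459; principal=139142-15459=123683; balance=1956929-123683=1833246
4. interest=⌊1833246·79/10000⌋=14482; principal=139142-14482=124660; balance=1833246-124660=1708586
5. interest=⌊1708586·79/10000⌋=13497; principal=139142-13497=125645; balance=1708586-125645=1582941
6. interest=⌊1582941·79/10000⌋=12505; principal=139142-12505=126637; balance=1582941-126637=1456304
7. interest=⌊1456304·79/10000⌋=11504; principal=139142-11504=127638; balance=1456304-127638=1328666
8. interest=⌊1328666·79/10000⌋=10496; principal=139142-10496=128646; balance=1328666-128646=1200020
9. interest=⌊1200020·79/10000⌋=9480; principal=139142-9480=129662; balance=1200020-129662=1070358
10. interest=⌊1070358·79/10000⌋=8455; principal=139142-8455=130687; balance=1070358-130687=939671
11. interest=⌊939671·79/10000⌋=7423; principal=139142-7423=131719; balance=939671-131719=807952
12. interest=⌊807952·79/10000⌋=6382; principal=139142-6382=132760; balance=807952-132760=675192
13. interest=⌊675192·79/10000⌋=5334; principal=139142-5334=133808; balance=675192-133808=541384
14. interest=⌊541384·79/10000⌋=4276; principal=139142-4276=134866; balance=541384-134866=406518
15. interest=⌊406518·79/10000⌋=3211; principal=139142-3211=135931; balance=406518-135931=270587
16. interest=⌊270587·79/10000⌋=2137; principal=139142-2137=137005; balance=270587-137005=133582
17. interest=⌊133582·79/10000⌋=1055; principal=min(139142-1055,133582)=133582; balance=133582-133582=0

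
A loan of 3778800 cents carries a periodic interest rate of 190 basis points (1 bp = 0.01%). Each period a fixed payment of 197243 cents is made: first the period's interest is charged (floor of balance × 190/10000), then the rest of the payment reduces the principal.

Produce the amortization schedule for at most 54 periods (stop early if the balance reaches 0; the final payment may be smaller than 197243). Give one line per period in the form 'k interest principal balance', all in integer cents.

1 71797 125446 3653354
2 69413 127830 3525524
3 66984 130259 3395265
4 64510 132733 3262532
5 61988 135255 3127277
6 59418 137825 2989452
7 56799 140444 2849008
8 54131 143112 2705896
9 51412 145831 2560065
10 48641 148602 2411463
11 45817 151426 2260037
12 42940 154303 2105734
13 40008 157235 1948499
14 37021 160222 1788277
15 33977 163266 1625011
16 30875 166368 1458643
17 27714 169529 1289114
18 24493 172750 1116364
19 21210 176033 940331
20 17866 179377 760954
21 14458 182785 578169
22 10985 186258 391911
23 7446 189797 202114
24 3840 193403 8711
25 165 8711 0

1. interest=⌊3778800·190/10000⌋=71797; principal=197243-71797=125446; balance=3778800-125446=3653354
2. interest=⌊3653354·190/10000⌋=69413; principal=197243-69413=127830; balance=3653354-127830=3525524
3. interest=⌊3525524·190/10000⌋=66984; principal=197243-66984=130259; balance=3525524-130259=3395265
4. interest=⌊3395265·190/10000⌋=64510; principal=197243-64510=132733; balance=3395265-132733=3262532
5. interest=⌊3262532·190/10000⌋=61988; principal=197243-61988=135255; balance=3262532-135255=3127277
6. interest=⌊3127277·190/10000⌋=59418; principal=197243-59418=137825; balance=3127277-137825=2989452
7. interest=⌊2989452·190/10000⌋=56799; principal=197243-56799=140444; balance=2989452-140444=2849008
8. interest=⌊2849008·190/10000⌋=54131; principal=197243-54131=143112; balance=2849008-143112=2705896
9. interest=⌊2705896·190/10000⌋=51412; principal=197243-51412=145831; balance=2705896-145831=2560065
10. interest=⌊2560065·190/10000⌋=48641; principal=197243-48641=148602; balance=2560065-148602=2411463
11. interest=⌊2411463·190/10000⌋=45817; principal=197243-45817=151426; balance=2411463-151426=2260037
12. interest=⌊2260037·190/10000⌋=42940; principal=197243-42940=154303; balance=2260037-154303=2105734
13. interest=⌊2105734·190/10000⌋=40008; principal=197243-40008=157235; balance=2105734-157235=1948499
14. interest=⌊1948499·190/10000⌋=37021; principal=197243-37021=160222; balance=1948499-160222=1788277
15. interest=⌊1788277·190/10000⌋=33977; principal=197243-33977=163266; balance=1788277-163266=1625011
16. interest=⌊1625011·190/10000⌋=30875; principal=197243-30875=166368; balance=1625011-166368=1458643
17. interest=⌊1458643·190/10000⌋=27714; principal=197243-27714=169529; balance=1458643-169529=1289114
18. interest=⌊1289114·190/10000⌋=24493; principal=197243-24493=172750; balance=1289114-172750=1116364
19. interest=⌊1116364·190/10000⌋=21210; principal=197243-21210=176033; balance=1116364-176033=940331
20. interest=⌊940331·190/10000⌋=17866; principal=197243-17866=179377; balance=940331-179377=760954
21. interest=⌊760954·190/10000⌋=14458; principal=197243-14458=182785; balance=760954-182785=578169
22. interest=⌊578169·190/10000⌋=10985; principal=197243-10985=186258; balance=578169-186258=391911
23. interest=⌊391911·190/10000⌋=7446; principal=197243-7446=189797; balance=391911-189797=202114
24. interest=⌊202114·190/10000⌋=3840; principal=197243-3840=193403; balance=202114-193403=8711
25. interest=⌊8711·190/10000⌋=165; principal=min(197243-165,8711)=8711; balance=8711-8711=0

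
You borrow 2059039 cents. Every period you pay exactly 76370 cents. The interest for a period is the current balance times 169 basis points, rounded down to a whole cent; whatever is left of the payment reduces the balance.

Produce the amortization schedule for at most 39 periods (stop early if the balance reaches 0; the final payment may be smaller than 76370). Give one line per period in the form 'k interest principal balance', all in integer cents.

1 34797 41573 2017466
2 34095 42275 1975191
3 33380 42990 1932201
4 32654 43716 1888485
5 31915 44455 1844030
6 31164 45206 1798824
7 30400 45970 1752854
8 29623 46747 1706107
9 28833 47537 1658570
10 28029 48341 1610229
11 27212 49158 1561071
12 26382 49988 1511083
13 25537 50833 1460250
14 24678 51692 1408558
15 23804 52566 1355992
16 22916 53454 1302538
17 22012 54358 1248180
18 21094 55276 1192904
19 20160 56210 1136694
20 19210 57160 1079534
21 18244 58126 1021408
22 17261 59109 962299
23 16262 60108 902191
24 15247 61123 841068
25 14214 62156 778912
26 13163 63207 715705
27 12095 64275 651430
28 11009 65361 586069
29 9904 66466 519603
30 8781 67589 452014
31 7639 68731 383283
32 6477 69893 313390
33 5296 71074 242316
34 4095 72275 170041
35 2873 73497 96544
36 1631 74739 21805
37 368 21805 0

1. interest=⌊2059039·169/10000⌋=34797; principal=76370-34797=41573; balance=2059039-41573=2017466
2. interest=⌊2017466·169/10000⌋=34095; principal=76370-34095=42275; balance=2017466-42275=1975191
3. interest=⌊1975191·169/10000⌋=33380; principal=76370-33380=42990; balance=1975191-42990=1932201
4. interest=⌊1932201·169/10000⌋=32654; principal=76370-32654=43716; balance=1932201-43716=1888485
5. interest=⌊1888485·169/10000⌋=31915; principal=76370-31915=44455; balance=1888485-44455=1844030
6. interest=⌊1844030·169/10000⌋=31164; principal=76370-31164=45206; balance=1844030-45206=1798824
7. interest=⌊1798824·169/10000⌋=30400; principal=76370-30400=45970; balance=1798824-45970=1752854
8. interest=⌊1752854·169/10000⌋=29623; principal=76370-29623=46747; balance=1752854-46747=1706107
9. interest=⌊1706107·169/10000⌋=28833; principal=76370-28833=47537; balance=1706107-47537=1658570
10. interest=⌊1658570·169/10000⌋=28029; principal=76370-28029=48341; balance=1658570-48341=1610229
11. interest=⌊1610229·169/10000⌋=27212; principal=76370-27212=49158; balance=1610229-49158=1561071
12. interest=⌊1561071·169/10000⌋=26382; principal=76370-26382=49988; balance=1561071-49988=1511083
13. interest=⌊1511083·169/10000⌋=25537; principal=76370-25537=50833; balance=1511083-50833=1460250
14. interest=⌊1460250·169/10000⌋=24678; principal=76370-24678=51692; balance=1460250-51692=1408558
15. interest=⌊1408558·169/10000⌋=23804; principal=76370-23804=52566; balance=1408558-52566=1355992
16. interest=⌊1355992·169/10000⌋=22916; principal=76370-22916=53454; balance=1355992-53454=1302538
17. interest=⌊1302538·169/10000⌋=22012; principal=76370-22012=54358; balance=1302538-54358=1248180
18. interest=⌊1248180·169/10000⌋=21094; principal=76370-21094=55276; balance=1248180-55276=1192904
19. interest=⌊1192904·169/10000⌋=20160; principal=76370-20160=56210; balance=1192904-56210=1136694
20. interest=⌊1136694·169/10000⌋=19210; principal=76370-19210=57160; balance=1136694-57160=1079534
21. interest=⌊1079534·169/10000⌋=18244; principal=76370-18244=58126; balance=1079534-58126=1021408
22. interest=⌊1021408·169/10000⌋=17261; principal=76370-17261=59109; balance=1021408-59109=962299
23. interest=⌊962299·169/10000⌋=16262; principal=76370-16262=60108; balance=962299-60108=902191
24. interest=⌊902191·169/10000⌋=15247; principal=76370-15247=61123; balance=902191-61123=841068
25. interest=⌊841068·169/10000⌋=14214; principal=76370-14214=62156; balance=841068-62156=778912
26. interest=⌊778912·169/10000⌋=13163; principal=76370-13163=63207; balance=778912-63207=715705
27. interest=⌊715705·169/10000⌋=12095; principal=76370-12095=64275; balance=715705-64275=651430
28. interest=⌊651430·169/10000⌋=11009; principal=76370-11009=65361; balance=651430-65361=586069
29. interest=⌊586069·169/10000⌋=9904; principal=76370-9904=66466; balance=586069-66466=519603
30. interest=⌊519603·169/10000⌋=8781; principal=76370-8781=67589; balance=519603-67589=452014
31. interest=⌊452014·169/10000⌋=7639; principal=76370-7639=68731; balance=452014-68731=383283
32. interest=⌊383283·169/10000⌋=6477; principal=76370-6477=69893; balance=383283-69893=313390
33. interest=⌊313390·169/10000⌋=5296; principal=76370-5296=71074; balance=313390-71074=242316
34. interest=⌊242316·169/10000⌋=4095; principal=76370-4095=72275; balance=242316-72275=170041
35. interest=⌊170041·169/10000⌋=2873; principal=76370-2873=73497; balance=170041-73497=96544
36. interest=⌊96544·169/10000⌋=1631; principal=76370-1631=74739; balance=96544-74739=21805
37. interest=⌊21805·169/10000⌋=368; principal=min(76370-368,21805)=21805; balance=21805-21805=0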